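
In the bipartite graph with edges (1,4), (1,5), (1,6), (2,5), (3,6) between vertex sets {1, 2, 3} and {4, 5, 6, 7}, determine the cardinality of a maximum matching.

Step 1: List the neighbors of each left vertex:
  1: 4, 5, 6
  2: 5
  3: 6

Step 2: Greedily match left vertices, then look for augmenting paths:
  Match 1 -- 4
  Match 2 -- 5
  Match 3 -- 6
  No augmenting path remains.

Step 3: Verify this is maximum:
  Matching size 3 = min(|L|, |R|) = min(3, 4), which is an upper bound, so this matching is maximum.

Maximum matching: {(1,4), (2,5), (3,6)}
Size: 3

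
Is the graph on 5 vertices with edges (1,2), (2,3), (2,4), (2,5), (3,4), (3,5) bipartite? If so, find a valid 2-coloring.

Step 1: Attempt 2-coloring using BFS:
  Start at vertex 1, assign color 0
  Color vertex 2 with color 1 (neighbor of 1)
  Color vertex 3 with color 0 (neighbor of 2)
  Color vertex 4 with color 0 (neighbor of 2)
  Color vertex 5 with color 0 (neighbor of 2)

Step 2: Conflict found! Vertices 3 and 4 are adjacent but have the same color.
This means the graph contains an odd cycle.

The graph is NOT bipartite.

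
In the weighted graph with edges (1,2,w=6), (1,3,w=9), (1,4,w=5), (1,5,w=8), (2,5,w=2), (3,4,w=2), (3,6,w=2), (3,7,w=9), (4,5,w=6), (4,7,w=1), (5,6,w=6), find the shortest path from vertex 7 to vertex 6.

Step 1: Build adjacency list with weights:
  1: 2(w=6), 3(w=9), 4(w=5), 5(w=8)
  2: 1(w=6), 5(w=2)
  3: 1(w=9), 4(w=2), 6(w=2), 7(w=9)
  4: 1(w=5), 3(w=2), 5(w=6), 7(w=1)
  5: 1(w=8), 2(w=2), 4(w=6), 6(w=6)
  6: 3(w=2), 5(w=6)
  7: 3(w=9), 4(w=1)

Step 2: Apply Dijkstra's algorithm from vertex 7:
  Visit vertex 7 (distance=0)
    Update dist[3] = 9
    Update dist[4] = 1
  Visit vertex 4 (distance=1)
    Update dist[1] = 6
    Update dist[3] = 3
    Update dist[5] = 7
  Visit vertex 3 (distance=3)
    Update dist[6] = 5
  Visit vertex 6 (distance=5)

Step 3: Shortest path: 7 -> 4 -> 3 -> 6
Total weight: 1 + 2 + 2 = 5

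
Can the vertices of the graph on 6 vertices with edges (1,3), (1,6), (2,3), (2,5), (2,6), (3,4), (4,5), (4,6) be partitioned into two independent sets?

Step 1: Attempt 2-coloring using BFS:
  Start at vertex 1, assign color 0
  Color vertex 3 with color 1 (neighbor of 1)
  Color vertex 6 with color 1 (neighbor of 1)
  Color vertex 2 with color 0 (neighbor of 3)
  Color vertex 4 with color 0 (neighbor of 3)
  Color vertex 5 with color 1 (neighbor of 2)

Step 2: 2-coloring succeeded. No conflicts found.
  Set A (color 0): {1, 2, 4}
  Set B (color 1): {3, 5, 6}

The graph is bipartite with partition {1, 2, 4}, {3, 5, 6}.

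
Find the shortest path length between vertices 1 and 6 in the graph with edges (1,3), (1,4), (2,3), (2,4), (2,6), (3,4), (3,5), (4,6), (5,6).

Step 1: Build adjacency list:
  1: 3, 4
  2: 3, 4, 6
  3: 1, 2, 4, 5
  4: 1, 2, 3, 6
  5: 3, 6
  6: 2, 4, 5

Step 2: BFS from vertex 1 to find shortest path to 6:
  vertex 3 reached at distance 1
  vertex 4 reached at distance 1
  vertex 2 reached at distance 2
  vertex 5 reached at distance 2
  vertex 6 reached at distance 2

Step 3: Shortest path: 1 -> 4 -> 6
Path length: 2 edges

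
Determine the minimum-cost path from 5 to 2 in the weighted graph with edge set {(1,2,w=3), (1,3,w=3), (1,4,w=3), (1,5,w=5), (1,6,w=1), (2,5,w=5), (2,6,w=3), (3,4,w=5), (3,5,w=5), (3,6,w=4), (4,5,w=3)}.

Step 1: Build adjacency list with weights:
  1: 2(w=3), 3(w=3), 4(w=3), 5(w=5), 6(w=1)
  2: 1(w=3), 5(w=5), 6(w=3)
  3: 1(w=3), 4(w=5), 5(w=5), 6(w=4)
  4: 1(w=3), 3(w=5), 5(w=3)
  5: 1(w=5), 2(w=5), 3(w=5), 4(w=3)
  6: 1(w=1), 2(w=3), 3(w=4)

Step 2: Apply Dijkstra's algorithm from vertex 5:
  Visit vertex 5 (distance=0)
    Update dist[1] = 5
    Update dist[2] = 5
    Update dist[3] = 5
    Update dist[4] = 3
  Visit vertex 4 (distance=3)
  Visit vertex 1 (distance=5)
    Update dist[6] = 6
  Visit vertex 2 (distance=5)

Step 3: Shortest path: 5 -> 2
Total weight: 5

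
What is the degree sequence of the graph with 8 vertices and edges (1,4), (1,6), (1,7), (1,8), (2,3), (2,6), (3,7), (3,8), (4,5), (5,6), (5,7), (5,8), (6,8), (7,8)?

Step 1: Count edges incident to each vertex:
  deg(1) = 4 (neighbors: 4, 6, 7, 8)
  deg(2) = 2 (neighbors: 3, 6)
  deg(3) = 3 (neighbors: 2, 7, 8)
  deg(4) = 2 (neighbors: 1, 5)
  deg(5) = 4 (neighbors: 4, 6, 7, 8)
  deg(6) = 4 (neighbors: 1, 2, 5, 8)
  deg(7) = 4 (neighbors: 1, 3, 5, 8)
  deg(8) = 5 (neighbors: 1, 3, 5, 6, 7)

Step 2: Sort degrees in non-increasing order:
  Degrees: [4, 2, 3, 2, 4, 4, 4, 5] -> sorted: [5, 4, 4, 4, 4, 3, 2, 2]

Degree sequence: [5, 4, 4, 4, 4, 3, 2, 2]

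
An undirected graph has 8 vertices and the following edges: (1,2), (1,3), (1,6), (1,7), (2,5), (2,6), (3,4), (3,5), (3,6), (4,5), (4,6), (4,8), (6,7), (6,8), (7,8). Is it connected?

Step 1: Build adjacency list from edges:
  1: 2, 3, 6, 7
  2: 1, 5, 6
  3: 1, 4, 5, 6
  4: 3, 5, 6, 8
  5: 2, 3, 4
  6: 1, 2, 3, 4, 7, 8
  7: 1, 6, 8
  8: 4, 6, 7

Step 2: Run BFS/DFS from vertex 1:
  Visited: {1, 2, 3, 6, 7, 5, 4, 8}
  Reached 8 of 8 vertices

Step 3: All 8 vertices reached from vertex 1, so the graph is connected.
Answer: Yes, the graph is connected.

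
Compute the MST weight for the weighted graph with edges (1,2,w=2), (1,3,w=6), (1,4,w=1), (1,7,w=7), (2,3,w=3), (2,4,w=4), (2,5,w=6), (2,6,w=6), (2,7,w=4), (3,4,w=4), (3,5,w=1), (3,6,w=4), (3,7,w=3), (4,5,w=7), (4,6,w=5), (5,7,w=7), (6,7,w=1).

Apply Kruskal's algorithm (sort edges by weight, add if no cycle):

Sorted edges by weight:
  (1,4) w=1
  (3,5) w=1
  (6,7) w=1
  (1,2) w=2
  (2,3) w=3
  (3,7) w=3
  (2,4) w=4
  (2,7) w=4
  (3,4) w=4
  (3,6) w=4
  (4,6) w=5
  (1,3) w=6
  (2,6) w=6
  (2,5) w=6
  (1,7) w=7
  (4,5) w=7
  (5,7) w=7

Add edge (1,4) w=1 -- no cycle. Running total: 1
Add edge (3,5) w=1 -- no cycle. Running total: 2
Add edge (6,7) w=1 -- no cycle. Running total: 3
Add edge (1,2) w=2 -- no cycle. Running total: 5
Add edge (2,3) w=3 -- no cycle. Running total: 8
Add edge (3,7) w=3 -- no cycle. Running total: 11

MST edges: (1,4,w=1), (3,5,w=1), (6,7,w=1), (1,2,w=2), (2,3,w=3), (3,7,w=3)
Total MST weight: 1 + 1 + 1 + 2 + 3 + 3 = 11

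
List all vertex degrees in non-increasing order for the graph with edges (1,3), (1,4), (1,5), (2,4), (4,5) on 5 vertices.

Step 1: Count edges incident to each vertex:
  deg(1) = 3 (neighbors: 3, 4, 5)
  deg(2) = 1 (neighbors: 4)
  deg(3) = 1 (neighbors: 1)
  deg(4) = 3 (neighbors: 1, 2, 5)
  deg(5) = 2 (neighbors: 1, 4)

Step 2: Sort degrees in non-increasing order:
  Degrees: [3, 1, 1, 3, 2] -> sorted: [3, 3, 2, 1, 1]

Degree sequence: [3, 3, 2, 1, 1]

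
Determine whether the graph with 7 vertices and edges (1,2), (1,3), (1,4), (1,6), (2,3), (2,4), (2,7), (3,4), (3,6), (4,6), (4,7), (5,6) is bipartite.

Step 1: Attempt 2-coloring using BFS:
  Start at vertex 1, assign color 0
  Color vertex 2 with color 1 (neighbor of 1)
  Color vertex 3 with color 1 (neighbor of 1)
  Color vertex 4 with color 1 (neighbor of 1)
  Color vertex 6 with color 1 (neighbor of 1)

Step 2: Conflict found! Vertices 2 and 3 are adjacent but have the same color.
This means the graph contains an odd cycle.

The graph is NOT bipartite.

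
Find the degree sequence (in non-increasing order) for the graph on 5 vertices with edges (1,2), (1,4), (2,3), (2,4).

Step 1: Count edges incident to each vertex:
  deg(1) = 2 (neighbors: 2, 4)
  deg(2) = 3 (neighbors: 1, 3, 4)
  deg(3) = 1 (neighbors: 2)
  deg(4) = 2 (neighbors: 1, 2)
  deg(5) = 0 (neighbors: none)

Step 2: Sort degrees in non-increasing order:
  Degrees: [2, 3, 1, 2, 0] -> sorted: [3, 2, 2, 1, 0]

Degree sequence: [3, 2, 2, 1, 0]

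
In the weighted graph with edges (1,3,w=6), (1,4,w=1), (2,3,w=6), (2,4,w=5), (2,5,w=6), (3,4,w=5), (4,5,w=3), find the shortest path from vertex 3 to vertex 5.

Step 1: Build adjacency list with weights:
  1: 3(w=6), 4(w=1)
  2: 3(w=6), 4(w=5), 5(w=6)
  3: 1(w=6), 2(w=6), 4(w=5)
  4: 1(w=1), 2(w=5), 3(w=5), 5(w=3)
  5: 2(w=6), 4(w=3)

Step 2: Apply Dijkstra's algorithm from vertex 3:
  Visit vertex 3 (distance=0)
    Update dist[1] = 6
    Update dist[2] = 6
    Update dist[4] = 5
  Visit vertex 4 (distance=5)
    Update dist[5] = 8
  Visit vertex 1 (distance=6)
  Visit vertex 2 (distance=6)
  Visit vertex 5 (distance=8)

Step 3: Shortest path: 3 -> 4 -> 5
Total weight: 5 + 3 = 8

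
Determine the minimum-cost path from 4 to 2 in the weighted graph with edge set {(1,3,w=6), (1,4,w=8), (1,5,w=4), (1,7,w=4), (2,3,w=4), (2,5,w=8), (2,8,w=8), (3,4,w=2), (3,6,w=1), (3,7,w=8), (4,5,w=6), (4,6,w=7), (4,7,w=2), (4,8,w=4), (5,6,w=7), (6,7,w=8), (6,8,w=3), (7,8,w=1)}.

Step 1: Build adjacency list with weights:
  1: 3(w=6), 4(w=8), 5(w=4), 7(w=4)
  2: 3(w=4), 5(w=8), 8(w=8)
  3: 1(w=6), 2(w=4), 4(w=2), 6(w=1), 7(w=8)
  4: 1(w=8), 3(w=2), 5(w=6), 6(w=7), 7(w=2), 8(w=4)
  5: 1(w=4), 2(w=8), 4(w=6), 6(w=7)
  6: 3(w=1), 4(w=7), 5(w=7), 7(w=8), 8(w=3)
  7: 1(w=4), 3(w=8), 4(w=2), 6(w=8), 8(w=1)
  8: 2(w=8), 4(w=4), 6(w=3), 7(w=1)

Step 2: Apply Dijkstra's algorithm from vertex 4:
  Visit vertex 4 (distance=0)
    Update dist[1] = 8
    Update dist[3] = 2
    Update dist[5] = 6
    Update dist[6] = 7
    Update dist[7] = 2
    Update dist[8] = 4
  Visit vertex 3 (distance=2)
    Update dist[2] = 6
    Update dist[6] = 3
  Visit vertex 7 (distance=2)
    Update dist[1] = 6
    Update dist[8] = 3
  Visit vertex 6 (distance=3)
  Visit vertex 8 (distance=3)
  Visit vertex 1 (distance=6)
  Visit vertex 2 (distance=6)

Step 3: Shortest path: 4 -> 3 -> 2
Total weight: 2 + 4 = 6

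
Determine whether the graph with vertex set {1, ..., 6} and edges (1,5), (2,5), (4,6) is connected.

Step 1: Build adjacency list from edges:
  1: 5
  2: 5
  3: (none)
  4: 6
  5: 1, 2
  6: 4

Step 2: Run BFS/DFS from vertex 1:
  Visited: {1, 5, 2}
  Reached 3 of 6 vertices

Step 3: Only 3 of 6 vertices reached. Graph is disconnected.
Connected components: {1, 2, 5}, {3}, {4, 6}
Answer: No, the graph is not connected (3 components).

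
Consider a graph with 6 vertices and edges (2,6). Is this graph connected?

Step 1: Build adjacency list from edges:
  1: (none)
  2: 6
  3: (none)
  4: (none)
  5: (none)
  6: 2

Step 2: Run BFS/DFS from vertex 1:
  Visited: {1}
  Reached 1 of 6 vertices

Step 3: Only 1 of 6 vertices reached. Graph is disconnected.
Connected components: {1}, {2, 6}, {3}, {4}, {5}
Answer: No, the graph is not connected (5 components).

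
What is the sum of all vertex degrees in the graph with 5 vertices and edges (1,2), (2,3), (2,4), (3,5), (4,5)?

Step 1: Count edges incident to each vertex:
  deg(1) = 1 (neighbors: 2)
  deg(2) = 3 (neighbors: 1, 3, 4)
  deg(3) = 2 (neighbors: 2, 5)
  deg(4) = 2 (neighbors: 2, 5)
  deg(5) = 2 (neighbors: 3, 4)

Step 2: Sum all degrees:
  1 + 3 + 2 + 2 + 2 = 10

Verification: sum of degrees = 2 * |E| = 2 * 5 = 10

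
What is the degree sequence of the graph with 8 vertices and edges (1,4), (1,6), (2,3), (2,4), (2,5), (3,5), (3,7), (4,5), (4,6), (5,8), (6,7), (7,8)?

Step 1: Count edges incident to each vertex:
  deg(1) = 2 (neighbors: 4, 6)
  deg(2) = 3 (neighbors: 3, 4, 5)
  deg(3) = 3 (neighbors: 2, 5, 7)
  deg(4) = 4 (neighbors: 1, 2, 5, 6)
  deg(5) = 4 (neighbors: 2, 3, 4, 8)
  deg(6) = 3 (neighbors: 1, 4, 7)
  deg(7) = 3 (neighbors: 3, 6, 8)
  deg(8) = 2 (neighbors: 5, 7)

Step 2: Sort degrees in non-increasing order:
  Degrees: [2, 3, 3, 4, 4, 3, 3, 2] -> sorted: [4, 4, 3, 3, 3, 3, 2, 2]

Degree sequence: [4, 4, 3, 3, 3, 3, 2, 2]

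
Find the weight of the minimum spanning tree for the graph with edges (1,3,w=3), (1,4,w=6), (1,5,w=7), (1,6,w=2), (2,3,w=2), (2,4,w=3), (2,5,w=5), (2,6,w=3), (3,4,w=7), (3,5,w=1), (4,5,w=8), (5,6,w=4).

Apply Kruskal's algorithm (sort edges by weight, add if no cycle):

Sorted edges by weight:
  (3,5) w=1
  (1,6) w=2
  (2,3) w=2
  (1,3) w=3
  (2,4) w=3
  (2,6) w=3
  (5,6) w=4
  (2,5) w=5
  (1,4) w=6
  (1,5) w=7
  (3,4) w=7
  (4,5) w=8

Add edge (3,5) w=1 -- no cycle. Running total: 1
Add edge (1,6) w=2 -- no cycle. Running total: 3
Add edge (2,3) w=2 -- no cycle. Running total: 5
Add edge (1,3) w=3 -- no cycle. Running total: 8
Add edge (2,4) w=3 -- no cycle. Running total: 11

MST edges: (3,5,w=1), (1,6,w=2), (2,3,w=2), (1,3,w=3), (2,4,w=3)
Total MST weight: 1 + 2 + 2 + 3 + 3 = 11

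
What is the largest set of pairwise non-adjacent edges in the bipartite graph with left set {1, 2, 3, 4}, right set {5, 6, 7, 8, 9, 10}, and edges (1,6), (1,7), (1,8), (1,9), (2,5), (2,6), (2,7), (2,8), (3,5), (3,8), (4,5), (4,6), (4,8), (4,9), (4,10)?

Step 1: List the neighbors of each left vertex:
  1: 6, 7, 8, 9
  2: 5, 6, 7, 8
  3: 5, 8
  4: 5, 6, 8, 9, 10

Step 2: Greedily match left vertices, then look for augmenting paths:
  Match 1 -- 6
  Match 2 -- 5
  Match 3 -- 8
  Match 4 -- 9
  No augmenting path remains.

Step 3: Verify this is maximum:
  Matching size 4 = min(|L|, |R|) = min(4, 6), which is an upper bound, so this matching is maximum.

Maximum matching: {(1,6), (2,5), (3,8), (4,9)}
Size: 4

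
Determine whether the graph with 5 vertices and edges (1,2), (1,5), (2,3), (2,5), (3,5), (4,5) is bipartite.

Step 1: Attempt 2-coloring using BFS:
  Start at vertex 1, assign color 0
  Color vertex 2 with color 1 (neighbor of 1)
  Color vertex 5 with color 1 (neighbor of 1)
  Color vertex 3 with color 0 (neighbor of 2)

Step 2: Conflict found! Vertices 2 and 5 are adjacent but have the same color.
This means the graph contains an odd cycle.

The graph is NOT bipartite.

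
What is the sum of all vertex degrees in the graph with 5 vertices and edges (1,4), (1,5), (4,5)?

Step 1: Count edges incident to each vertex:
  deg(1) = 2 (neighbors: 4, 5)
  deg(2) = 0 (neighbors: none)
  deg(3) = 0 (neighbors: none)
  deg(4) = 2 (neighbors: 1, 5)
  deg(5) = 2 (neighbors: 1, 4)

Step 2: Sum all degrees:
  2 + 0 + 0 + 2 + 2 = 6

Verification: sum of degrees = 2 * |E| = 2 * 3 = 6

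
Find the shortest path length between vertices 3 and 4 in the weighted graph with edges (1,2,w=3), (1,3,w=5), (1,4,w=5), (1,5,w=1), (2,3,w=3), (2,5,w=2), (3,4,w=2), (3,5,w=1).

Step 1: Build adjacency list with weights:
  1: 2(w=3), 3(w=5), 4(w=5), 5(w=1)
  2: 1(w=3), 3(w=3), 5(w=2)
  3: 1(w=5), 2(w=3), 4(w=2), 5(w=1)
  4: 1(w=5), 3(w=2)
  5: 1(w=1), 2(w=2), 3(w=1)

Step 2: Apply Dijkstra's algorithm from vertex 3:
  Visit vertex 3 (distance=0)
    Update dist[1] = 5
    Update dist[2] = 3
    Update dist[4] = 2
    Update dist[5] = 1
  Visit vertex 5 (distance=1)
    Update dist[1] = 2
  Visit vertex 1 (distance=2)
  Visit vertex 4 (distance=2)

Step 3: Shortest path: 3 -> 4
Total weight: 2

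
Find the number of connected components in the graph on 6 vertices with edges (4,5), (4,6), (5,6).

Step 1: Build adjacency list from edges:
  1: (none)
  2: (none)
  3: (none)
  4: 5, 6
  5: 4, 6
  6: 4, 5

Step 2: Run BFS/DFS from vertex 1:
  Visited: {1}
  Reached 1 of 6 vertices

Step 3: Only 1 of 6 vertices reached. Graph is disconnected.
Connected components: {1}, {2}, {3}, {4, 5, 6}
Number of connected components: 4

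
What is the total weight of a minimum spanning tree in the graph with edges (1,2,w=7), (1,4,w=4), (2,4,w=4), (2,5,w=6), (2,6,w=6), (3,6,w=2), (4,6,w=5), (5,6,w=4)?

Apply Kruskal's algorithm (sort edges by weight, add if no cycle):

Sorted edges by weight:
  (3,6) w=2
  (1,4) w=4
  (2,4) w=4
  (5,6) w=4
  (4,6) w=5
  (2,6) w=6
  (2,5) w=6
  (1,2) w=7

Add edge (3,6) w=2 -- no cycle. Running total: 2
Add edge (1,4) w=4 -- no cycle. Running total: 6
Add edge (2,4) w=4 -- no cycle. Running total: 10
Add edge (5,6) w=4 -- no cycle. Running total: 14
Add edge (4,6) w=5 -- no cycle. Running total: 19

MST edges: (3,6,w=2), (1,4,w=4), (2,4,w=4), (5,6,w=4), (4,6,w=5)
Total MST weight: 2 + 4 + 4 + 4 + 5 = 19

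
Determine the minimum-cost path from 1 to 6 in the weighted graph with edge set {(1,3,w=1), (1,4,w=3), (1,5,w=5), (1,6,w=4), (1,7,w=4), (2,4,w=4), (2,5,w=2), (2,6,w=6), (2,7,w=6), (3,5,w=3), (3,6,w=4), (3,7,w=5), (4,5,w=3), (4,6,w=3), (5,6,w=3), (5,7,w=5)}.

Step 1: Build adjacency list with weights:
  1: 3(w=1), 4(w=3), 5(w=5), 6(w=4), 7(w=4)
  2: 4(w=4), 5(w=2), 6(w=6), 7(w=6)
  3: 1(w=1), 5(w=3), 6(w=4), 7(w=5)
  4: 1(w=3), 2(w=4), 5(w=3), 6(w=3)
  5: 1(w=5), 2(w=2), 3(w=3), 4(w=3), 6(w=3), 7(w=5)
  6: 1(w=4), 2(w=6), 3(w=4), 4(w=3), 5(w=3)
  7: 1(w=4), 2(w=6), 3(w=5), 5(w=5)

Step 2: Apply Dijkstra's algorithm from vertex 1:
  Visit vertex 1 (distance=0)
    Update dist[3] = 1
    Update dist[4] = 3
    Update dist[5] = 5
    Update dist[6] = 4
    Update dist[7] = 4
  Visit vertex 3 (distance=1)
    Update dist[5] = 4
  Visit vertex 4 (distance=3)
    Update dist[2] = 7
  Visit vertex 5 (distance=4)
    Update dist[2] = 6
  Visit vertex 6 (distance=4)

Step 3: Shortest path: 1 -> 6
Total weight: 4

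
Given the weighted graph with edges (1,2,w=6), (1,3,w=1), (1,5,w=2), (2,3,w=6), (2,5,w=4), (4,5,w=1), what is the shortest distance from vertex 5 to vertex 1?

Step 1: Build adjacency list with weights:
  1: 2(w=6), 3(w=1), 5(w=2)
  2: 1(w=6), 3(w=6), 5(w=4)
  3: 1(w=1), 2(w=6)
  4: 5(w=1)
  5: 1(w=2), 2(w=4), 4(w=1)

Step 2: Apply Dijkstra's algorithm from vertex 5:
  Visit vertex 5 (distance=0)
    Update dist[1] = 2
    Update dist[2] = 4
    Update dist[4] = 1
  Visit vertex 4 (distance=1)
  Visit vertex 1 (distance=2)
    Update dist[3] = 3

Step 3: Shortest path: 5 -> 1
Total weight: 2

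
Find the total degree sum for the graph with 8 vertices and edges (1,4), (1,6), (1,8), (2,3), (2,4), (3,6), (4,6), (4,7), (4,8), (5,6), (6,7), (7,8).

Step 1: Count edges incident to each vertex:
  deg(1) = 3 (neighbors: 4, 6, 8)
  deg(2) = 2 (neighbors: 3, 4)
  deg(3) = 2 (neighbors: 2, 6)
  deg(4) = 5 (neighbors: 1, 2, 6, 7, 8)
  deg(5) = 1 (neighbors: 6)
  deg(6) = 5 (neighbors: 1, 3, 4, 5, 7)
  deg(7) = 3 (neighbors: 4, 6, 8)
  deg(8) = 3 (neighbors: 1, 4, 7)

Step 2: Sum all degrees:
  3 + 2 + 2 + 5 + 1 + 5 + 3 + 3 = 24

Verification: sum of degrees = 2 * |E| = 2 * 12 = 24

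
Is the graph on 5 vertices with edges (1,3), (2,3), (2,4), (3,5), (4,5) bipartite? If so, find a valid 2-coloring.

Step 1: Attempt 2-coloring using BFS:
  Start at vertex 1, assign color 0
  Color vertex 3 with color 1 (neighbor of 1)
  Color vertex 2 with color 0 (neighbor of 3)
  Color vertex 5 with color 0 (neighbor of 3)
  Color vertex 4 with color 1 (neighbor of 2)

Step 2: 2-coloring succeeded. No conflicts found.
  Set A (color 0): {1, 2, 5}
  Set B (color 1): {3, 4}

The graph is bipartite with partition {1, 2, 5}, {3, 4}.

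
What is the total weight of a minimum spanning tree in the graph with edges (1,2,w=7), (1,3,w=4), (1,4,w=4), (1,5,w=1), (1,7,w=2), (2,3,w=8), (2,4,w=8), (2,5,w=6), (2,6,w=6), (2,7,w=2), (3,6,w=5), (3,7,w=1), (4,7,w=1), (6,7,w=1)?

Apply Kruskal's algorithm (sort edges by weight, add if no cycle):

Sorted edges by weight:
  (1,5) w=1
  (3,7) w=1
  (4,7) w=1
  (6,7) w=1
  (1,7) w=2
  (2,7) w=2
  (1,3) w=4
  (1,4) w=4
  (3,6) w=5
  (2,6) w=6
  (2,5) w=6
  (1,2) w=7
  (2,3) w=8
  (2,4) w=8

Add edge (1,5) w=1 -- no cycle. Running total: 1
Add edge (3,7) w=1 -- no cycle. Running total: 2
Add edge (4,7) w=1 -- no cycle. Running total: 3
Add edge (6,7) w=1 -- no cycle. Running total: 4
Add edge (1,7) w=2 -- no cycle. Running total: 6
Add edge (2,7) w=2 -- no cycle. Running total: 8

MST edges: (1,5,w=1), (3,7,w=1), (4,7,w=1), (6,7,w=1), (1,7,w=2), (2,7,w=2)
Total MST weight: 1 + 1 + 1 + 1 + 2 + 2 = 8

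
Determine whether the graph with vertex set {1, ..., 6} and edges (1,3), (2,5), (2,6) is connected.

Step 1: Build adjacency list from edges:
  1: 3
  2: 5, 6
  3: 1
  4: (none)
  5: 2
  6: 2

Step 2: Run BFS/DFS from vertex 1:
  Visited: {1, 3}
  Reached 2 of 6 vertices

Step 3: Only 2 of 6 vertices reached. Graph is disconnected.
Connected components: {1, 3}, {2, 5, 6}, {4}
Answer: No, the graph is not connected (3 components).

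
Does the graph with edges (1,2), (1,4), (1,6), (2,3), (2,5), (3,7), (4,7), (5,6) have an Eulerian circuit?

Step 1: Find the degree of each vertex:
  deg(1) = 3
  deg(2) = 3
  deg(3) = 2
  deg(4) = 2
  deg(5) = 2
  deg(6) = 2
  deg(7) = 2

Step 2: Count vertices with odd degree:
  Odd-degree vertices: 1, 2 (2 total)

Step 3: Apply Euler's theorem:
  - Eulerian circuit exists iff graph is connected and all vertices have even degree
  - Eulerian path exists iff graph is connected and has 0 or 2 odd-degree vertices

Graph is connected with exactly 2 odd-degree vertices (1, 2).
Eulerian path exists (starting and ending at the odd-degree vertices), but no Eulerian circuit.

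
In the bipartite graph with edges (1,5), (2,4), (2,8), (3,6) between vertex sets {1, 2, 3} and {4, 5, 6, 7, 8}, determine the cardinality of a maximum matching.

Step 1: List the neighbors of each left vertex:
  1: 5
  2: 4, 8
  3: 6

Step 2: Greedily match left vertices, then look for augmenting paths:
  Match 1 -- 5
  Match 2 -- 4
  Match 3 -- 6
  No augmenting path remains.

Step 3: Verify this is maximum:
  Matching size 3 = min(|L|, |R|) = min(3, 5), which is an upper bound, so this matching is maximum.

Maximum matching: {(1,5), (2,4), (3,6)}
Size: 3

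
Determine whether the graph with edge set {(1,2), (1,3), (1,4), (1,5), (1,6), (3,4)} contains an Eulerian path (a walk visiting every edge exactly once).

Step 1: Find the degree of each vertex:
  deg(1) = 5
  deg(2) = 1
  deg(3) = 2
  deg(4) = 2
  deg(5) = 1
  deg(6) = 1

Step 2: Count vertices with odd degree:
  Odd-degree vertices: 1, 2, 5, 6 (4 total)

Step 3: Apply Euler's theorem:
  - Eulerian circuit exists iff graph is connected and all vertices have even degree
  - Eulerian path exists iff graph is connected and has 0 or 2 odd-degree vertices

Graph has 4 odd-degree vertices (need 0 or 2).
Neither Eulerian path nor Eulerian circuit exists.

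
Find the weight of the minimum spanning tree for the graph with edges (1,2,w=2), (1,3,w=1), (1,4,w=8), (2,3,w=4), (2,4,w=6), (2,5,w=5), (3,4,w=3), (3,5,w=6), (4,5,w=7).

Apply Kruskal's algorithm (sort edges by weight, add if no cycle):

Sorted edges by weight:
  (1,3) w=1
  (1,2) w=2
  (3,4) w=3
  (2,3) w=4
  (2,5) w=5
  (2,4) w=6
  (3,5) w=6
  (4,5) w=7
  (1,4) w=8

Add edge (1,3) w=1 -- no cycle. Running total: 1
Add edge (1,2) w=2 -- no cycle. Running total: 3
Add edge (3,4) w=3 -- no cycle. Running total: 6
Skip edge (2,3) w=4 -- would create cycle
Add edge (2,5) w=5 -- no cycle. Running total: 11

MST edges: (1,3,w=1), (1,2,w=2), (3,4,w=3), (2,5,w=5)
Total MST weight: 1 + 2 + 3 + 5 = 11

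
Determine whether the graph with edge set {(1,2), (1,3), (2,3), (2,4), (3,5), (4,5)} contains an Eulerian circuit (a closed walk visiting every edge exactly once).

Step 1: Find the degree of each vertex:
  deg(1) = 2
  deg(2) = 3
  deg(3) = 3
  deg(4) = 2
  deg(5) = 2

Step 2: Count vertices with odd degree:
  Odd-degree vertices: 2, 3 (2 total)

Step 3: Apply Euler's theorem:
  - Eulerian circuit exists iff graph is connected and all vertices have even degree
  - Eulerian path exists iff graph is connected and has 0 or 2 odd-degree vertices

Graph is connected with exactly 2 odd-degree vertices (2, 3).
Eulerian path exists (starting and ending at the odd-degree vertices), but no Eulerian circuit.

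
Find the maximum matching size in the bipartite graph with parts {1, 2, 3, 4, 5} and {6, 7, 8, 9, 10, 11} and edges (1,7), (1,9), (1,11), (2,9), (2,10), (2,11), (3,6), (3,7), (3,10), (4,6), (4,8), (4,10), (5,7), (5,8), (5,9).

Step 1: List the neighbors of each left vertex:
  1: 7, 9, 11
  2: 9, 10, 11
  3: 6, 7, 10
  4: 6, 8, 10
  5: 7, 8, 9

Step 2: Greedily match left vertices, then look for augmenting paths:
  Match 1 -- 11
  Match 2 -- 9
  Match 3 -- 6
  Match 4 -- 8
  Match 5 -- 7
  No augmenting path remains.

Step 3: Verify this is maximum:
  Matching size 5 = min(|L|, |R|) = min(5, 6), which is an upper bound, so this matching is maximum.

Maximum matching: {(1,11), (2,9), (3,6), (4,8), (5,7)}
Size: 5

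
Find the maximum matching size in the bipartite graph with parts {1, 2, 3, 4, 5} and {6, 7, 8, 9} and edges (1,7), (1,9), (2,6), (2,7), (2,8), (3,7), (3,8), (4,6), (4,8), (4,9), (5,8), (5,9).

Step 1: List the neighbors of each left vertex:
  1: 7, 9
  2: 6, 7, 8
  3: 7, 8
  4: 6, 8, 9
  5: 8, 9

Step 2: Greedily match left vertices, then look for augmenting paths:
  Match 1 -- 7
  Match 2 -- 6
  Match 3 -- 8
  Match 4 -- 9
  No augmenting path remains.

Step 3: Verify this is maximum:
  Matching size 4 = min(|L|, |R|) = min(5, 4), which is an upper bound, so this matching is maximum.

Maximum matching: {(1,7), (2,6), (3,8), (4,9)}
Size: 4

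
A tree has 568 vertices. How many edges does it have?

A tree on n vertices always has exactly n - 1 edges.
For n = 568: edges = 568 - 1 = 567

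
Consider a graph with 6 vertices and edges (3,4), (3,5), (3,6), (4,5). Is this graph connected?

Step 1: Build adjacency list from edges:
  1: (none)
  2: (none)
  3: 4, 5, 6
  4: 3, 5
  5: 3, 4
  6: 3

Step 2: Run BFS/DFS from vertex 1:
  Visited: {1}
  Reached 1 of 6 vertices

Step 3: Only 1 of 6 vertices reached. Graph is disconnected.
Connected components: {1}, {2}, {3, 4, 5, 6}
Answer: No, the graph is not connected (3 components).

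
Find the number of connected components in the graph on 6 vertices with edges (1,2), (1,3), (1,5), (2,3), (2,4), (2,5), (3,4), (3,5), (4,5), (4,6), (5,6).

Step 1: Build adjacency list from edges:
  1: 2, 3, 5
  2: 1, 3, 4, 5
  3: 1, 2, 4, 5
  4: 2, 3, 5, 6
  5: 1, 2, 3, 4, 6
  6: 4, 5

Step 2: Run BFS/DFS from vertex 1:
  Visited: {1, 2, 3, 5, 4, 6}
  Reached 6 of 6 vertices

Step 3: All 6 vertices reached from vertex 1, so the graph is connected.
Number of connected components: 1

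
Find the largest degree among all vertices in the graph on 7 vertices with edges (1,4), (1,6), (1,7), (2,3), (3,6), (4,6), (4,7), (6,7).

Step 1: Count edges incident to each vertex:
  deg(1) = 3 (neighbors: 4, 6, 7)
  deg(2) = 1 (neighbors: 3)
  deg(3) = 2 (neighbors: 2, 6)
  deg(4) = 3 (neighbors: 1, 6, 7)
  deg(5) = 0 (neighbors: none)
  deg(6) = 4 (neighbors: 1, 3, 4, 7)
  deg(7) = 3 (neighbors: 1, 4, 6)

Step 2: Find maximum:
  max(3, 1, 2, 3, 0, 4, 3) = 4 (vertex 6)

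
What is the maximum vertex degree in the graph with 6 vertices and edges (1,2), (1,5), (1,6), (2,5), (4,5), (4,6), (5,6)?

Step 1: Count edges incident to each vertex:
  deg(1) = 3 (neighbors: 2, 5, 6)
  deg(2) = 2 (neighbors: 1, 5)
  deg(3) = 0 (neighbors: none)
  deg(4) = 2 (neighbors: 5, 6)
  deg(5) = 4 (neighbors: 1, 2, 4, 6)
  deg(6) = 3 (neighbors: 1, 4, 5)

Step 2: Find maximum:
  max(3, 2, 0, 2, 4, 3) = 4 (vertex 5)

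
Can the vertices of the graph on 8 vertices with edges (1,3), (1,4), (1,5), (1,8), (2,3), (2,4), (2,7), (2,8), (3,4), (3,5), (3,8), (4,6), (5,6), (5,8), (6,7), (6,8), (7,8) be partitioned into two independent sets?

Step 1: Attempt 2-coloring using BFS:
  Start at vertex 1, assign color 0
  Color vertex 3 with color 1 (neighbor of 1)
  Color vertex 4 with color 1 (neighbor of 1)
  Color vertex 5 with color 1 (neighbor of 1)
  Color vertex 8 with color 1 (neighbor of 1)
  Color vertex 2 with color 0 (neighbor of 3)

Step 2: Conflict found! Vertices 3 and 4 are adjacent but have the same color.
This means the graph contains an odd cycle.

The graph is NOT bipartite.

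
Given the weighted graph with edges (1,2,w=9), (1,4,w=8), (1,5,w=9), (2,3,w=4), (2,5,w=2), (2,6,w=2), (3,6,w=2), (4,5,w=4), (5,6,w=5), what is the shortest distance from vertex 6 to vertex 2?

Step 1: Build adjacency list with weights:
  1: 2(w=9), 4(w=8), 5(w=9)
  2: 1(w=9), 3(w=4), 5(w=2), 6(w=2)
  3: 2(w=4), 6(w=2)
  4: 1(w=8), 5(w=4)
  5: 1(w=9), 2(w=2), 4(w=4), 6(w=5)
  6: 2(w=2), 3(w=2), 5(w=5)

Step 2: Apply Dijkstra's algorithm from vertex 6:
  Visit vertex 6 (distance=0)
    Update dist[2] = 2
    Update dist[3] = 2
    Update dist[5] = 5
  Visit vertex 2 (distance=2)
    Update dist[1] = 11
    Update dist[5] = 4

Step 3: Shortest path: 6 -> 2
Total weight: 2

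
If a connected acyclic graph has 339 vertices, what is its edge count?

A tree on n vertices always has exactly n - 1 edges.
For n = 339: edges = 339 - 1 = 338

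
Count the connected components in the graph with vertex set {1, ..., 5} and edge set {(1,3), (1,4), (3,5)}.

Step 1: Build adjacency list from edges:
  1: 3, 4
  2: (none)
  3: 1, 5
  4: 1
  5: 3

Step 2: Run BFS/DFS from vertex 1:
  Visited: {1, 3, 4, 5}
  Reached 4 of 5 vertices

Step 3: Only 4 of 5 vertices reached. Graph is disconnected.
Connected components: {1, 3, 4, 5}, {2}
Number of connected components: 2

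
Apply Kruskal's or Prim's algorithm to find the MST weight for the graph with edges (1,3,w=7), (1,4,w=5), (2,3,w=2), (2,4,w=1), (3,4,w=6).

Apply Kruskal's algorithm (sort edges by weight, add if no cycle):

Sorted edges by weight:
  (2,4) w=1
  (2,3) w=2
  (1,4) w=5
  (3,4) w=6
  (1,3) w=7

Add edge (2,4) w=1 -- no cycle. Running total: 1
Add edge (2,3) w=2 -- no cycle. Running total: 3
Add edge (1,4) w=5 -- no cycle. Running total: 8

MST edges: (2,4,w=1), (2,3,w=2), (1,4,w=5)
Total MST weight: 1 + 2 + 5 = 8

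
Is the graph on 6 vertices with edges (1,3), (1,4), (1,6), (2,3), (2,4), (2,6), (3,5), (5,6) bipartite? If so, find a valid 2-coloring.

Step 1: Attempt 2-coloring using BFS:
  Start at vertex 1, assign color 0
  Color vertex 3 with color 1 (neighbor of 1)
  Color vertex 4 with color 1 (neighbor of 1)
  Color vertex 6 with color 1 (neighbor of 1)
  Color vertex 2 with color 0 (neighbor of 3)
  Color vertex 5 with color 0 (neighbor of 3)

Step 2: 2-coloring succeeded. No conflicts found.
  Set A (color 0): {1, 2, 5}
  Set B (color 1): {3, 4, 6}

The graph is bipartite with partition {1, 2, 5}, {3, 4, 6}.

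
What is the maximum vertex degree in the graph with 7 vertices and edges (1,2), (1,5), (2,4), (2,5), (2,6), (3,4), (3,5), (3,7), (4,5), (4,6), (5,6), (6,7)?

Step 1: Count edges incident to each vertex:
  deg(1) = 2 (neighbors: 2, 5)
  deg(2) = 4 (neighbors: 1, 4, 5, 6)
  deg(3) = 3 (neighbors: 4, 5, 7)
  deg(4) = 4 (neighbors: 2, 3, 5, 6)
  deg(5) = 5 (neighbors: 1, 2, 3, 4, 6)
  deg(6) = 4 (neighbors: 2, 4, 5, 7)
  deg(7) = 2 (neighbors: 3, 6)

Step 2: Find maximum:
  max(2, 4, 3, 4, 5, 4, 2) = 5 (vertex 5)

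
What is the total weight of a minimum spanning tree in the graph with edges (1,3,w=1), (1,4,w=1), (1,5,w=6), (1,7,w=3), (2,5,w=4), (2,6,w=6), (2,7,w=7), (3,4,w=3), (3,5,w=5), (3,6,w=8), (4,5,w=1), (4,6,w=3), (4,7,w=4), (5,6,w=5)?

Apply Kruskal's algorithm (sort edges by weight, add if no cycle):

Sorted edges by weight:
  (1,4) w=1
  (1,3) w=1
  (4,5) w=1
  (1,7) w=3
  (3,4) w=3
  (4,6) w=3
  (2,5) w=4
  (4,7) w=4
  (3,5) w=5
  (5,6) w=5
  (1,5) w=6
  (2,6) w=6
  (2,7) w=7
  (3,6) w=8

Add edge (1,4) w=1 -- no cycle. Running total: 1
Add edge (1,3) w=1 -- no cycle. Running total: 2
Add edge (4,5) w=1 -- no cycle. Running total: 3
Add edge (1,7) w=3 -- no cycle. Running total: 6
Skip edge (3,4) w=3 -- would create cycle
Add edge (4,6) w=3 -- no cycle. Running total: 9
Add edge (2,5) w=4 -- no cycle. Running total: 13

MST edges: (1,4,w=1), (1,3,w=1), (4,5,w=1), (1,7,w=3), (4,6,w=3), (2,5,w=4)
Total MST weight: 1 + 1 + 1 + 3 + 3 + 4 = 13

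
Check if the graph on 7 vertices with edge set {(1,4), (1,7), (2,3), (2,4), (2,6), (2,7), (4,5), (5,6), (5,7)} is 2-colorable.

Step 1: Attempt 2-coloring using BFS:
  Start at vertex 1, assign color 0
  Color vertex 4 with color 1 (neighbor of 1)
  Color vertex 7 with color 1 (neighbor of 1)
  Color vertex 2 with color 0 (neighbor of 4)
  Color vertex 5 with color 0 (neighbor of 4)
  Color vertex 3 with color 1 (neighbor of 2)
  Color vertex 6 with color 1 (neighbor of 2)

Step 2: 2-coloring succeeded. No conflicts found.
  Set A (color 0): {1, 2, 5}
  Set B (color 1): {3, 4, 6, 7}

The graph is bipartite with partition {1, 2, 5}, {3, 4, 6, 7}.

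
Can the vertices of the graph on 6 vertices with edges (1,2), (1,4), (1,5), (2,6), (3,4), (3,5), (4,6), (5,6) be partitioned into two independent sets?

Step 1: Attempt 2-coloring using BFS:
  Start at vertex 1, assign color 0
  Color vertex 2 with color 1 (neighbor of 1)
  Color vertex 4 with color 1 (neighbor of 1)
  Color vertex 5 with color 1 (neighbor of 1)
  Color vertex 6 with color 0 (neighbor of 2)
  Color vertex 3 with color 0 (neighbor of 4)

Step 2: 2-coloring succeeded. No conflicts found.
  Set A (color 0): {1, 3, 6}
  Set B (color 1): {2, 4, 5}

The graph is bipartite with partition {1, 3, 6}, {2, 4, 5}.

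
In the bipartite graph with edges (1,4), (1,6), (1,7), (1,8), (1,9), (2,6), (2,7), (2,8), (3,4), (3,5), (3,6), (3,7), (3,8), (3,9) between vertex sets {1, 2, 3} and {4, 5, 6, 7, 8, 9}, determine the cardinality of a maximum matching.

Step 1: List the neighbors of each left vertex:
  1: 4, 6, 7, 8, 9
  2: 6, 7, 8
  3: 4, 5, 6, 7, 8, 9

Step 2: Greedily match left vertices, then look for augmenting paths:
  Match 1 -- 4
  Match 2 -- 6
  Match 3 -- 5
  No augmenting path remains.

Step 3: Verify this is maximum:
  Matching size 3 = min(|L|, |R|) = min(3, 6), which is an upper bound, so this matching is maximum.

Maximum matching: {(1,4), (2,6), (3,5)}
Size: 3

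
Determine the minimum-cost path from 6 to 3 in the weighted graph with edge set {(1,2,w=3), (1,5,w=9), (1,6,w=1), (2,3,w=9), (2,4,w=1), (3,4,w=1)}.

Step 1: Build adjacency list with weights:
  1: 2(w=3), 5(w=9), 6(w=1)
  2: 1(w=3), 3(w=9), 4(w=1)
  3: 2(w=9), 4(w=1)
  4: 2(w=1), 3(w=1)
  5: 1(w=9)
  6: 1(w=1)

Step 2: Apply Dijkstra's algorithm from vertex 6:
  Visit vertex 6 (distance=0)
    Update dist[1] = 1
  Visit vertex 1 (distance=1)
    Update dist[2] = 4
    Update dist[5] = 10
  Visit vertex 2 (distance=4)
    Update dist[3] = 13
    Update dist[4] = 5
  Visit vertex 4 (distance=5)
    Update dist[3] = 6
  Visit vertex 3 (distance=6)

Step 3: Shortest path: 6 -> 1 -> 2 -> 4 -> 3
Total weight: 1 + 3 + 1 + 1 = 6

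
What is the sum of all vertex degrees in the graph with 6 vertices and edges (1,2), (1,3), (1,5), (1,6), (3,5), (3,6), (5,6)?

Step 1: Count edges incident to each vertex:
  deg(1) = 4 (neighbors: 2, 3, 5, 6)
  deg(2) = 1 (neighbors: 1)
  deg(3) = 3 (neighbors: 1, 5, 6)
  deg(4) = 0 (neighbors: none)
  deg(5) = 3 (neighbors: 1, 3, 6)
  deg(6) = 3 (neighbors: 1, 3, 5)

Step 2: Sum all degrees:
  4 + 1 + 3 + 0 + 3 + 3 = 14

Verification: sum of degrees = 2 * |E| = 2 * 7 = 14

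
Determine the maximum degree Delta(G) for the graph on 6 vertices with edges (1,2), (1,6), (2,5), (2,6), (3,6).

Step 1: Count edges incident to each vertex:
  deg(1) = 2 (neighbors: 2, 6)
  deg(2) = 3 (neighbors: 1, 5, 6)
  deg(3) = 1 (neighbors: 6)
  deg(4) = 0 (neighbors: none)
  deg(5) = 1 (neighbors: 2)
  deg(6) = 3 (neighbors: 1, 2, 3)

Step 2: Find maximum:
  max(2, 3, 1, 0, 1, 3) = 3 (vertex 2)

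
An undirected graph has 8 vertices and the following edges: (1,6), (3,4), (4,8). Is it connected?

Step 1: Build adjacency list from edges:
  1: 6
  2: (none)
  3: 4
  4: 3, 8
  5: (none)
  6: 1
  7: (none)
  8: 4

Step 2: Run BFS/DFS from vertex 1:
  Visited: {1, 6}
  Reached 2 of 8 vertices

Step 3: Only 2 of 8 vertices reached. Graph is disconnected.
Connected components: {1, 6}, {2}, {3, 4, 8}, {5}, {7}
Answer: No, the graph is not connected (5 components).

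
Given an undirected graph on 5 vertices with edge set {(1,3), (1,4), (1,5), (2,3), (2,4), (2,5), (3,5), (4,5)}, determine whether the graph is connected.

Step 1: Build adjacency list from edges:
  1: 3, 4, 5
  2: 3, 4, 5
  3: 1, 2, 5
  4: 1, 2, 5
  5: 1, 2, 3, 4

Step 2: Run BFS/DFS from vertex 1:
  Visited: {1, 3, 4, 5, 2}
  Reached 5 of 5 vertices

Step 3: All 5 vertices reached from vertex 1, so the graph is connected.
Answer: Yes, the graph is connected.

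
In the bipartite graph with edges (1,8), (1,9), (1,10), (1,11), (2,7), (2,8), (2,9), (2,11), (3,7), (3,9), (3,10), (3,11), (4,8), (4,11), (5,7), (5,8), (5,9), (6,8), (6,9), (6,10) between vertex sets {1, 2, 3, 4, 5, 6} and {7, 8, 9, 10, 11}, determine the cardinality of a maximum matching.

Step 1: List the neighbors of each left vertex:
  1: 8, 9, 10, 11
  2: 7, 8, 9, 11
  3: 7, 9, 10, 11
  4: 8, 11
  5: 7, 8, 9
  6: 8, 9, 10

Step 2: Greedily match left vertices, then look for augmenting paths:
  Match 1 -- 8
  Match 2 -- 7
  Match 3 -- 9
  Match 4 -- 11
  Match 6 -- 10
  No augmenting path remains.

Step 3: Verify this is maximum:
  Matching size 5 = min(|L|, |R|) = min(6, 5), which is an upper bound, so this matching is maximum.

Maximum matching: {(1,8), (2,7), (3,9), (4,11), (6,10)}
Size: 5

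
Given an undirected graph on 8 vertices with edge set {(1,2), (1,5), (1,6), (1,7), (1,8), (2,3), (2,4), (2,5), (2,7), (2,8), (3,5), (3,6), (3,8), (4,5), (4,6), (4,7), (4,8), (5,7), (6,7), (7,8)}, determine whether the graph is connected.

Step 1: Build adjacency list from edges:
  1: 2, 5, 6, 7, 8
  2: 1, 3, 4, 5, 7, 8
  3: 2, 5, 6, 8
  4: 2, 5, 6, 7, 8
  5: 1, 2, 3, 4, 7
  6: 1, 3, 4, 7
  7: 1, 2, 4, 5, 6, 8
  8: 1, 2, 3, 4, 7

Step 2: Run BFS/DFS from vertex 1:
  Visited: {1, 2, 5, 6, 7, 8, 3, 4}
  Reached 8 of 8 vertices

Step 3: All 8 vertices reached from vertex 1, so the graph is connected.
Answer: Yes, the graph is connected.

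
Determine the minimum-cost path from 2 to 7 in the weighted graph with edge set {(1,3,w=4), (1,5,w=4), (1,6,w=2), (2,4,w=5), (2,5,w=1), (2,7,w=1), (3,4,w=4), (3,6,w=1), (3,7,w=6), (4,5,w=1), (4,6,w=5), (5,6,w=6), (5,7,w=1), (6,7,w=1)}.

Step 1: Build adjacency list with weights:
  1: 3(w=4), 5(w=4), 6(w=2)
  2: 4(w=5), 5(w=1), 7(w=1)
  3: 1(w=4), 4(w=4), 6(w=1), 7(w=6)
  4: 2(w=5), 3(w=4), 5(w=1), 6(w=5)
  5: 1(w=4), 2(w=1), 4(w=1), 6(w=6), 7(w=1)
  6: 1(w=2), 3(w=1), 4(w=5), 5(w=6), 7(w=1)
  7: 2(w=1), 3(w=6), 5(w=1), 6(w=1)

Step 2: Apply Dijkstra's algorithm from vertex 2:
  Visit vertex 2 (distance=0)
    Update dist[4] = 5
    Update dist[5] = 1
    Update dist[7] = 1
  Visit vertex 5 (distance=1)
    Update dist[1] = 5
    Update dist[4] = 2
    Update dist[6] = 7
  Visit vertex 7 (distance=1)
    Update dist[3] = 7
    Update dist[6] = 2

Step 3: Shortest path: 2 -> 7
Total weight: 1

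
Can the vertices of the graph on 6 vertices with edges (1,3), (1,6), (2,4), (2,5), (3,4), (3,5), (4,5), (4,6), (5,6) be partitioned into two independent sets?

Step 1: Attempt 2-coloring using BFS:
  Start at vertex 1, assign color 0
  Color vertex 3 with color 1 (neighbor of 1)
  Color vertex 6 with color 1 (neighbor of 1)
  Color vertex 4 with color 0 (neighbor of 3)
  Color vertex 5 with color 0 (neighbor of 3)
  Color vertex 2 with color 1 (neighbor of 4)

Step 2: Conflict found! Vertices 4 and 5 are adjacent but have the same color.
This means the graph contains an odd cycle.

The graph is NOT bipartite.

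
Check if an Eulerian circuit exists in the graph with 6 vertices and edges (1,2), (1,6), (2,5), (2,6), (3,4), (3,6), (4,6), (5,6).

Step 1: Find the degree of each vertex:
  deg(1) = 2
  deg(2) = 3
  deg(3) = 2
  deg(4) = 2
  deg(5) = 2
  deg(6) = 5

Step 2: Count vertices with odd degree:
  Odd-degree vertices: 2, 6 (2 total)

Step 3: Apply Euler's theorem:
  - Eulerian circuit exists iff graph is connected and all vertices have even degree
  - Eulerian path exists iff graph is connected and has 0 or 2 odd-degree vertices

Graph is connected with exactly 2 odd-degree vertices (2, 6).
Eulerian path exists (starting and ending at the odd-degree vertices), but no Eulerian circuit.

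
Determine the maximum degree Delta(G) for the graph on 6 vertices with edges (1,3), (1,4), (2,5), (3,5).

Step 1: Count edges incident to each vertex:
  deg(1) = 2 (neighbors: 3, 4)
  deg(2) = 1 (neighbors: 5)
  deg(3) = 2 (neighbors: 1, 5)
  deg(4) = 1 (neighbors: 1)
  deg(5) = 2 (neighbors: 2, 3)
  deg(6) = 0 (neighbors: none)

Step 2: Find maximum:
  max(2, 1, 2, 1, 2, 0) = 2 (vertex 1)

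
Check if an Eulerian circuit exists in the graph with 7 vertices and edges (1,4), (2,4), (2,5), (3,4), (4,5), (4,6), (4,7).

Step 1: Find the degree of each vertex:
  deg(1) = 1
  deg(2) = 2
  deg(3) = 1
  deg(4) = 6
  deg(5) = 2
  deg(6) = 1
  deg(7) = 1

Step 2: Count vertices with odd degree:
  Odd-degree vertices: 1, 3, 6, 7 (4 total)

Step 3: Apply Euler's theorem:
  - Eulerian circuit exists iff graph is connected and all vertices have even degree
  - Eulerian path exists iff graph is connected and has 0 or 2 odd-degree vertices

Graph has 4 odd-degree vertices (need 0 or 2).
Neither Eulerian path nor Eulerian circuit exists.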